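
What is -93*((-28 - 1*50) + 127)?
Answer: -4557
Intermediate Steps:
-93*((-28 - 1*50) + 127) = -93*((-28 - 50) + 127) = -93*(-78 + 127) = -93*49 = -4557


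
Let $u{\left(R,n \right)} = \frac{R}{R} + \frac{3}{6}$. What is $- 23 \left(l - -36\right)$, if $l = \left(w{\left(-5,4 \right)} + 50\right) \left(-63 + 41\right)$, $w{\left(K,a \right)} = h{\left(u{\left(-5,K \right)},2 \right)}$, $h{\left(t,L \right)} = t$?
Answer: $25231$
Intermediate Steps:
$u{\left(R,n \right)} = \frac{3}{2}$ ($u{\left(R,n \right)} = 1 + 3 \cdot \frac{1}{6} = 1 + \frac{1}{2} = \frac{3}{2}$)
$w{\left(K,a \right)} = \frac{3}{2}$
$l = -1133$ ($l = \left(\frac{3}{2} + 50\right) \left(-63 + 41\right) = \frac{103}{2} \left(-22\right) = -1133$)
$- 23 \left(l - -36\right) = - 23 \left(-1133 - -36\right) = - 23 \left(-1133 + 36\right) = \left(-23\right) \left(-1097\right) = 25231$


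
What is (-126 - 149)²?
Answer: 75625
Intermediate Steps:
(-126 - 149)² = (-275)² = 75625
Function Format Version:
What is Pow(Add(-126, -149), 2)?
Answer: 75625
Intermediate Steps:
Pow(Add(-126, -149), 2) = Pow(-275, 2) = 75625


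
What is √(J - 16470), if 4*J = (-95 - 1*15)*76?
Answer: 8*I*√290 ≈ 136.24*I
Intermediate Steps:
J = -2090 (J = ((-95 - 1*15)*76)/4 = ((-95 - 15)*76)/4 = (-110*76)/4 = (¼)*(-8360) = -2090)
√(J - 16470) = √(-2090 - 16470) = √(-18560) = 8*I*√290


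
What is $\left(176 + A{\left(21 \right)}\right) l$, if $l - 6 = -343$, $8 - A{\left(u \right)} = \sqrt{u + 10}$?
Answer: $-62008 + 337 \sqrt{31} \approx -60132.0$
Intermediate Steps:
$A{\left(u \right)} = 8 - \sqrt{10 + u}$ ($A{\left(u \right)} = 8 - \sqrt{u + 10} = 8 - \sqrt{10 + u}$)
$l = -337$ ($l = 6 - 343 = -337$)
$\left(176 + A{\left(21 \right)}\right) l = \left(176 + \left(8 - \sqrt{10 + 21}\right)\right) \left(-337\right) = \left(176 + \left(8 - \sqrt{31}\right)\right) \left(-337\right) = \left(184 - \sqrt{31}\right) \left(-337\right) = -62008 + 337 \sqrt{31}$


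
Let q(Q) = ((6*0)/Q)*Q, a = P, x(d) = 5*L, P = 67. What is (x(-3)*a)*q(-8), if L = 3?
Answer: 0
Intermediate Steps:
x(d) = 15 (x(d) = 5*3 = 15)
a = 67
q(Q) = 0 (q(Q) = (0/Q)*Q = 0*Q = 0)
(x(-3)*a)*q(-8) = (15*67)*0 = 1005*0 = 0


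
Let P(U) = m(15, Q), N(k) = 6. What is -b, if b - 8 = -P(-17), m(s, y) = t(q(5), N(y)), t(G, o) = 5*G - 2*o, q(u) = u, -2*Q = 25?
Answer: 5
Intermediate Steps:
Q = -25/2 (Q = -½*25 = -25/2 ≈ -12.500)
t(G, o) = -2*o + 5*G
m(s, y) = 13 (m(s, y) = -2*6 + 5*5 = -12 + 25 = 13)
P(U) = 13
b = -5 (b = 8 - 1*13 = 8 - 13 = -5)
-b = -1*(-5) = 5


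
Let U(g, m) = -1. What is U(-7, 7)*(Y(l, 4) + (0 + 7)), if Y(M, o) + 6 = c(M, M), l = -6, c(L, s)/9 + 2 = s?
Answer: 71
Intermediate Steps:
c(L, s) = -18 + 9*s
Y(M, o) = -24 + 9*M (Y(M, o) = -6 + (-18 + 9*M) = -24 + 9*M)
U(-7, 7)*(Y(l, 4) + (0 + 7)) = -((-24 + 9*(-6)) + (0 + 7)) = -((-24 - 54) + 7) = -(-78 + 7) = -1*(-71) = 71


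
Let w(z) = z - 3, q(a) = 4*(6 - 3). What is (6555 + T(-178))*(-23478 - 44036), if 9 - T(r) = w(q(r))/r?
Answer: -39441712557/89 ≈ -4.4317e+8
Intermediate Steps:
q(a) = 12 (q(a) = 4*3 = 12)
w(z) = -3 + z
T(r) = 9 - 9/r (T(r) = 9 - (-3 + 12)/r = 9 - 9/r)
(6555 + T(-178))*(-23478 - 44036) = (6555 + (9 - 9/(-178)))*(-23478 - 44036) = (6555 + (9 - 9*(-1/178)))*(-67514) = (6555 + (9 + 9/178))*(-67514) = (6555 + 1611/178)*(-67514) = (1168401/178)*(-67514) = -39441712557/89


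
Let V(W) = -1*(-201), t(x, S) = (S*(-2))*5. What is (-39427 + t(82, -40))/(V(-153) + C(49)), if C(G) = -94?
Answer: -39027/107 ≈ -364.74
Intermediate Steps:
t(x, S) = -10*S (t(x, S) = -2*S*5 = -10*S)
V(W) = 201
(-39427 + t(82, -40))/(V(-153) + C(49)) = (-39427 - 10*(-40))/(201 - 94) = (-39427 + 400)/107 = -39027*1/107 = -39027/107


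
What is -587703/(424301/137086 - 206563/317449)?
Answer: -25575549614388642/106377032731 ≈ -2.4042e+5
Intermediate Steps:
-587703/(424301/137086 - 206563/317449) = -587703/106377032731/43517813614 = -587703*43517813614/106377032731 = -25575549614388642/106377032731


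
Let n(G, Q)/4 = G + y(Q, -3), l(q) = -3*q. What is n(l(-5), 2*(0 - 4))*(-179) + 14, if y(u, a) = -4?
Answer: -7862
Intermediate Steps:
n(G, Q) = -16 + 4*G (n(G, Q) = 4*(G - 4) = 4*(-4 + G) = -16 + 4*G)
n(l(-5), 2*(0 - 4))*(-179) + 14 = (-16 + 4*(-3*(-5)))*(-179) + 14 = (-16 + 4*15)*(-179) + 14 = (-16 + 60)*(-179) + 14 = 44*(-179) + 14 = -7876 + 14 = -7862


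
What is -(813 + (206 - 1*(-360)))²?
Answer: -1901641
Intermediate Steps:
-(813 + (206 - 1*(-360)))² = -(813 + (206 + 360))² = -(813 + 566)² = -1*1379² = -1*1901641 = -1901641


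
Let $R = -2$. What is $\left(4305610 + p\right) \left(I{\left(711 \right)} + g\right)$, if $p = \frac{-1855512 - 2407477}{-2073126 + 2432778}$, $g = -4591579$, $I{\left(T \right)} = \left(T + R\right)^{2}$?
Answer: $- \frac{1055288000305436073}{59942} \approx -1.7605 \cdot 10^{13}$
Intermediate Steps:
$I{\left(T \right)} = \left(-2 + T\right)^{2}$ ($I{\left(T \right)} = \left(T - 2\right)^{2} = \left(-2 + T\right)^{2}$)
$p = - \frac{4262989}{359652} \approx -11.853$
$\left(4305610 + p\right) \left(I{\left(711 \right)} + g\right) = \left(4305610 - \frac{4262989}{359652}\right) \left(\left(-2 + 711\right)^{2} - 4591579\right) = \frac{1548516984731 \left(709^{2} - 4591579\right)}{359652} = \frac{1548516984731 \left(502681 - 4591579\right)}{359652} = \frac{1548516984731}{359652} \left(-4088898\right) = - \frac{1055288000305436073}{59942}$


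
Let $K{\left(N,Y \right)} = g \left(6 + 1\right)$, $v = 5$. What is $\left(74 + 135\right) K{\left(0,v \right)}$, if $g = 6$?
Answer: $8778$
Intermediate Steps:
$K{\left(N,Y \right)} = 42$ ($K{\left(N,Y \right)} = 6 \left(6 + 1\right) = 6 \cdot 7 = 42$)
$\left(74 + 135\right) K{\left(0,v \right)} = \left(74 + 135\right) 42 = 209 \cdot 42 = 8778$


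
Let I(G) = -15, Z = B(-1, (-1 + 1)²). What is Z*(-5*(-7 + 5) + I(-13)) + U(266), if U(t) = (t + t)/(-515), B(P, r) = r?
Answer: -532/515 ≈ -1.0330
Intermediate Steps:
Z = 0 (Z = (-1 + 1)² = 0² = 0)
U(t) = -2*t/515 (U(t) = (2*t)*(-1/515) = -2*t/515)
Z*(-5*(-7 + 5) + I(-13)) + U(266) = 0*(-5*(-7 + 5) - 15) - 2/515*266 = 0*(-5*(-2) - 15) - 532/515 = 0*(10 - 15) - 532/515 = 0*(-5) - 532/515 = 0 - 532/515 = -532/515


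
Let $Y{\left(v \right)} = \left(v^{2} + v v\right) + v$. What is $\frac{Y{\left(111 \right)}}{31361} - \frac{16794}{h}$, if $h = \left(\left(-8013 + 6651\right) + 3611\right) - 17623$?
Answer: $\frac{453614628}{241072007} \approx 1.8817$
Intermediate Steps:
$Y{\left(v \right)} = v + 2 v^{2}$ ($Y{\left(v \right)} = \left(v^{2} + v^{2}\right) + v = 2 v^{2} + v = v + 2 v^{2}$)
$h = -15374$ ($h = \left(-1362 + 3611\right) - 17623 = 2249 - 17623 = -15374$)
$\frac{Y{\left(111 \right)}}{31361} - \frac{16794}{h} = \frac{111 \left(1 + 2 \cdot 111\right)}{31361} - \frac{16794}{-15374} = 111 \left(1 + 222\right) \frac{1}{31361} - - \frac{8397}{7687} = 111 \cdot 223 \cdot \frac{1}{31361} + \frac{8397}{7687} = 24753 \cdot \frac{1}{31361} + \frac{8397}{7687} = \frac{24753}{31361} + \frac{8397}{7687} = \frac{453614628}{241072007}$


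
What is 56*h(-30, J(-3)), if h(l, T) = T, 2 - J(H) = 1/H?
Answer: 392/3 ≈ 130.67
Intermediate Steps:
J(H) = 2 - 1/H
56*h(-30, J(-3)) = 56*(2 - 1/(-3)) = 56*(2 - 1*(-⅓)) = 56*(2 + ⅓) = 56*(7/3) = 392/3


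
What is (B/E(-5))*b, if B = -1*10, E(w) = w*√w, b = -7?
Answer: 14*I*√5/5 ≈ 6.261*I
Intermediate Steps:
E(w) = w^(3/2)
B = -10
(B/E(-5))*b = (-10/(-5)^(3/2))*(-7) = (-10/(-5*I*√5))*(-7) = ((I*√5/25)*(-10))*(-7) = -2*I*√5/5*(-7) = 14*I*√5/5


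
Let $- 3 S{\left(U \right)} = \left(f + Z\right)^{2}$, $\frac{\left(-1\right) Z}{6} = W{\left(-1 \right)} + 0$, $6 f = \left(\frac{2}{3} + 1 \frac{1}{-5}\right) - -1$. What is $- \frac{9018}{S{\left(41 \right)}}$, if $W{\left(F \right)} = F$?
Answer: $\frac{54784350}{78961} \approx 693.82$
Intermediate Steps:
$f = \frac{11}{45}$ ($f = \frac{\left(\frac{2}{3} + 1 \frac{1}{-5}\right) - -1}{6} = \frac{\left(2 \cdot \frac{1}{3} + 1 \left(- \frac{1}{5}\right)\right) + 1}{6} = \frac{\left(\frac{2}{3} - \frac{1}{5}\right) + 1}{6} = \frac{\frac{7}{15} + 1}{6} = \frac{1}{6} \cdot \frac{22}{15} = \frac{11}{45} \approx 0.24444$)
$Z = 6$ ($Z = - 6 \left(-1 + 0\right) = \left(-6\right) \left(-1\right) = 6$)
$S{\left(U \right)} = - \frac{78961}{6075}$ ($S{\left(U \right)} = - \frac{\left(\frac{11}{45} + 6\right)^{2}}{3} = - \frac{\left(\frac{281}{45}\right)^{2}}{3} = \left(- \frac{1}{3}\right) \frac{78961}{2025} = - \frac{78961}{6075}$)
$- \frac{9018}{S{\left(41 \right)}} = - \frac{9018}{- \frac{78961}{6075}} = \left(-9018\right) \left(- \frac{6075}{78961}\right) = \frac{54784350}{78961}$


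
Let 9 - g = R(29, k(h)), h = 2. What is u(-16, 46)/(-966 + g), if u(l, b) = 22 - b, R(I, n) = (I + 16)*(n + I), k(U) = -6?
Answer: 1/83 ≈ 0.012048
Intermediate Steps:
R(I, n) = (16 + I)*(I + n)
g = -1026 (g = 9 - (29² + 16*29 + 16*(-6) + 29*(-6)) = 9 - (841 + 464 - 96 - 174) = 9 - 1*1035 = 9 - 1035 = -1026)
u(-16, 46)/(-966 + g) = (22 - 1*46)/(-966 - 1026) = (22 - 46)/(-1992) = -1/1992*(-24) = 1/83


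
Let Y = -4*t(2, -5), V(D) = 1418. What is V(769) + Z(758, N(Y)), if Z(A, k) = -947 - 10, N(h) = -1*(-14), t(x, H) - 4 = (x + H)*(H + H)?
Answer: 461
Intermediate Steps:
t(x, H) = 4 + 2*H*(H + x) (t(x, H) = 4 + (x + H)*(H + H) = 4 + (H + x)*(2*H) = 4 + 2*H*(H + x))
Y = -136 (Y = -4*(4 + 2*(-5)² + 2*(-5)*2) = -4*(4 + 2*25 - 20) = -4*(4 + 50 - 20) = -4*34 = -136)
N(h) = 14
Z(A, k) = -957
V(769) + Z(758, N(Y)) = 1418 - 957 = 461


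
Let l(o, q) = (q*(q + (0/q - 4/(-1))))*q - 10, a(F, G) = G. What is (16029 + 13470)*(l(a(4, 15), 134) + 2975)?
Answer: 73183862607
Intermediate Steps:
l(o, q) = -10 + q²*(4 + q) (l(o, q) = (q*(q + (0 - 4*(-1))))*q - 10 = (q*(q + (0 + 4)))*q - 10 = (q*(q + 4))*q - 10 = (q*(4 + q))*q - 10 = q²*(4 + q) - 10 = -10 + q²*(4 + q))
(16029 + 13470)*(l(a(4, 15), 134) + 2975) = (16029 + 13470)*((-10 + 134³ + 4*134²) + 2975) = 29499*((-10 + 2406104 + 4*17956) + 2975) = 29499*((-10 + 2406104 + 71824) + 2975) = 29499*(2477918 + 2975) = 29499*2480893 = 73183862607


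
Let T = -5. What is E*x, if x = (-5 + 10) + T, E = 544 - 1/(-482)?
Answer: 0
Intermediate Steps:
E = 262209/482 (E = 544 - 1*(-1/482) = 544 + 1/482 = 262209/482 ≈ 544.00)
x = 0 (x = (-5 + 10) - 5 = 5 - 5 = 0)
E*x = (262209/482)*0 = 0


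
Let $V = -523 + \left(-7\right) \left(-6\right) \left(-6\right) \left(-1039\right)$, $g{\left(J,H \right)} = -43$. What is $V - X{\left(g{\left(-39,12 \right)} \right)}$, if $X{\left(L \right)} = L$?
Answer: $261348$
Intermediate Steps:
$V = 261305$ ($V = -523 + 42 \left(-6\right) \left(-1039\right) = -523 - -261828 = -523 + 261828 = 261305$)
$V - X{\left(g{\left(-39,12 \right)} \right)} = 261305 - -43 = 261305 + 43 = 261348$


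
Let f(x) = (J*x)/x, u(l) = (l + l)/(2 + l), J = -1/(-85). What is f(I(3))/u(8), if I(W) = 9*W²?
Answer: 1/136 ≈ 0.0073529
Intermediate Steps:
J = 1/85 (J = -1*(-1/85) = 1/85 ≈ 0.011765)
u(l) = 2*l/(2 + l) (u(l) = (2*l)/(2 + l) = 2*l/(2 + l))
f(x) = 1/85 (f(x) = (x/85)/x = 1/85)
f(I(3))/u(8) = 1/(85*((2*8/(2 + 8)))) = 1/(85*((2*8/10))) = 1/(85*((2*8*(⅒)))) = 1/(85*(8/5)) = (1/85)*(5/8) = 1/136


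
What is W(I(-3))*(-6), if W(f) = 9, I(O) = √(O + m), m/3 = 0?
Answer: -54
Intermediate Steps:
m = 0 (m = 3*0 = 0)
I(O) = √O (I(O) = √(O + 0) = √O)
W(I(-3))*(-6) = 9*(-6) = -54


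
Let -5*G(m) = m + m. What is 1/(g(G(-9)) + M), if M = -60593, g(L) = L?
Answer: -5/302947 ≈ -1.6505e-5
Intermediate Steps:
G(m) = -2*m/5 (G(m) = -(m + m)/5 = -2*m/5)
1/(g(G(-9)) + M) = 1/(-2/5*(-9) - 60593) = 1/(18/5 - 60593) = 1/(-302947/5) = -5/302947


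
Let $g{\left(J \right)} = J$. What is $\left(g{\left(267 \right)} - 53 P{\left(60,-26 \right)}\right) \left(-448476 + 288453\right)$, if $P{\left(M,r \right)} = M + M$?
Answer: $975020139$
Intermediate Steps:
$P{\left(M,r \right)} = 2 M$
$\left(g{\left(267 \right)} - 53 P{\left(60,-26 \right)}\right) \left(-448476 + 288453\right) = \left(267 - 53 \cdot 2 \cdot 60\right) \left(-448476 + 288453\right) = \left(267 - 6360\right) \left(-160023\right) = \left(-6093\right) \left(-160023\right) = 975020139$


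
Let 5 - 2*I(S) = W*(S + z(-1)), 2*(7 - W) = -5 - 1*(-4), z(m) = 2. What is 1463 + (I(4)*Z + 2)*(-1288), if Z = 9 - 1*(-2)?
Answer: 282247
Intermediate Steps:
Z = 11 (Z = 9 + 2 = 11)
W = 15/2 (W = 7 - (-5 - 1*(-4))/2 = 7 - (-5 + 4)/2 = 7 - 1/2*(-1) = 7 + 1/2 = 15/2 ≈ 7.5000)
I(S) = -5 - 15*S/4 (I(S) = 5/2 - 15*(S + 2)/4 = 5/2 - 15*(2 + S)/4 = 5/2 - (15 + 15*S/2)/2 = 5/2 + (-15/2 - 15*S/4) = -5 - 15*S/4)
1463 + (I(4)*Z + 2)*(-1288) = 1463 + ((-5 - 15/4*4)*11 + 2)*(-1288) = 1463 + ((-5 - 15)*11 + 2)*(-1288) = 1463 + (-20*11 + 2)*(-1288) = 1463 + (-220 + 2)*(-1288) = 1463 - 218*(-1288) = 1463 + 280784 = 282247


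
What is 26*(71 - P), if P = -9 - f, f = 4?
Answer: 2184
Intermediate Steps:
P = -13 (P = -9 - 1*4 = -9 - 4 = -13)
26*(71 - P) = 26*(71 - 1*(-13)) = 26*(71 + 13) = 26*84 = 2184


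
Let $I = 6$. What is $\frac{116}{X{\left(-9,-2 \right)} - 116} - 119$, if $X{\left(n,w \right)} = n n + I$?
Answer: $-123$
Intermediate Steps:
$X{\left(n,w \right)} = 6 + n^{2}$ ($X{\left(n,w \right)} = n n + 6 = n^{2} + 6 = 6 + n^{2}$)
$\frac{116}{X{\left(-9,-2 \right)} - 116} - 119 = \frac{116}{\left(6 + \left(-9\right)^{2}\right) - 116} - 119 = \frac{116}{\left(6 + 81\right) - 116} - 119 = \frac{116}{87 - 116} - 119 = \frac{116}{-29} - 119 = 116 \left(- \frac{1}{29}\right) - 119 = -4 - 119 = -123$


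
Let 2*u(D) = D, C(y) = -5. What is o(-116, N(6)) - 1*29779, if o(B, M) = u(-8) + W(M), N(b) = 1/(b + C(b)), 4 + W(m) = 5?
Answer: -29782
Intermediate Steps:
u(D) = D/2
W(m) = 1 (W(m) = -4 + 5 = 1)
N(b) = 1/(-5 + b) (N(b) = 1/(b - 5) = 1/(-5 + b))
o(B, M) = -3 (o(B, M) = (½)*(-8) + 1 = -4 + 1 = -3)
o(-116, N(6)) - 1*29779 = -3 - 1*29779 = -3 - 29779 = -29782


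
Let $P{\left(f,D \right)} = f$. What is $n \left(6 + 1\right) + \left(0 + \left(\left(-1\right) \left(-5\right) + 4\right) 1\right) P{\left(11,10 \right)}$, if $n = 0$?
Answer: $99$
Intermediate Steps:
$n \left(6 + 1\right) + \left(0 + \left(\left(-1\right) \left(-5\right) + 4\right) 1\right) P{\left(11,10 \right)} = 0 \left(6 + 1\right) + \left(0 + \left(\left(-1\right) \left(-5\right) + 4\right) 1\right) 11 = 0 \cdot 7 + \left(0 + \left(5 + 4\right) 1\right) 11 = 0 + \left(0 + 9 \cdot 1\right) 11 = 0 + \left(0 + 9\right) 11 = 0 + 9 \cdot 11 = 0 + 99 = 99$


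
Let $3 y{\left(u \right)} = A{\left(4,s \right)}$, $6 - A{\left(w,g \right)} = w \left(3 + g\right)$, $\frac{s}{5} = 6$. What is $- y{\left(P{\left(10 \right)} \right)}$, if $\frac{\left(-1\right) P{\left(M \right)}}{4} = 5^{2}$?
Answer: $42$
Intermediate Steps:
$s = 30$ ($s = 5 \cdot 6 = 30$)
$A{\left(w,g \right)} = 6 - w \left(3 + g\right)$
$P{\left(M \right)} = -100$ ($P{\left(M \right)} = - 4 \cdot 5^{2} = \left(-4\right) 25 = -100$)
$y{\left(u \right)} = -42$ ($y{\left(u \right)} = \frac{6 - 12 - 30 \cdot 4}{3} = \frac{6 - 12 - 120}{3} = \frac{1}{3} \left(-126\right) = -42$)
$- y{\left(P{\left(10 \right)} \right)} = \left(-1\right) \left(-42\right) = 42$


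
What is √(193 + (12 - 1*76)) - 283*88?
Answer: -24904 + √129 ≈ -24893.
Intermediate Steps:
√(193 + (12 - 1*76)) - 283*88 = √(193 + (12 - 76)) - 24904 = √(193 - 64) - 24904 = √129 - 24904 = -24904 + √129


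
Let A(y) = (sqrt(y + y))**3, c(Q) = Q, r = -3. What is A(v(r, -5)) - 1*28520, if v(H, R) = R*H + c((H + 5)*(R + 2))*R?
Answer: -28520 + 270*sqrt(10) ≈ -27666.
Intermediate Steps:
v(H, R) = H*R + R*(2 + R)*(5 + H) (v(H, R) = R*H + ((H + 5)*(R + 2))*R = H*R + ((5 + H)*(2 + R))*R = H*R + ((2 + R)*(5 + H))*R = H*R + R*(2 + R)*(5 + H))
A(y) = 2*sqrt(2)*y**(3/2) (A(y) = (sqrt(2*y))**3 = (sqrt(2)*sqrt(y))**3 = 2*sqrt(2)*y**(3/2))
A(v(r, -5)) - 1*28520 = 2*sqrt(2)*(-5*(10 + 3*(-3) + 5*(-5) - 3*(-5)))**(3/2) - 1*28520 = 2*sqrt(2)*(-5*(10 - 9 - 25 + 15))**(3/2) - 28520 = 2*sqrt(2)*(-5*(-9))**(3/2) - 28520 = 2*sqrt(2)*45**(3/2) - 28520 = 2*sqrt(2)*(135*sqrt(5)) - 28520 = 270*sqrt(10) - 28520 = -28520 + 270*sqrt(10)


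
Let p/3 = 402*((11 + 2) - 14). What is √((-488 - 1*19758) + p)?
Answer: 2*I*√5363 ≈ 146.47*I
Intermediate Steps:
p = -1206 (p = 3*(402*((11 + 2) - 14)) = 3*(402*(13 - 14)) = 3*(402*(-1)) = 3*(-402) = -1206)
√((-488 - 1*19758) + p) = √((-488 - 1*19758) - 1206) = √((-488 - 19758) - 1206) = √(-20246 - 1206) = √(-21452) = 2*I*√5363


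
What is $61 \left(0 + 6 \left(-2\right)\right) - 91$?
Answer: $-823$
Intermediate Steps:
$61 \left(0 + 6 \left(-2\right)\right) - 91 = 61 \left(0 - 12\right) - 91 = 61 \left(-12\right) - 91 = -732 - 91 = -823$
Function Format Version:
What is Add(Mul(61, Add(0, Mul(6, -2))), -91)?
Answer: -823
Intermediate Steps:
Add(Mul(61, Add(0, Mul(6, -2))), -91) = Add(Mul(61, Add(0, -12)), -91) = Add(Mul(61, -12), -91) = Add(-732, -91) = -823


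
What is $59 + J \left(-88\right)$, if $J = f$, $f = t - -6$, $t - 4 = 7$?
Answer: $-1437$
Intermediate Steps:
$t = 11$ ($t = 4 + 7 = 11$)
$f = 17$ ($f = 11 - -6 = 11 + 6 = 17$)
$J = 17$
$59 + J \left(-88\right) = 59 + 17 \left(-88\right) = 59 - 1496 = -1437$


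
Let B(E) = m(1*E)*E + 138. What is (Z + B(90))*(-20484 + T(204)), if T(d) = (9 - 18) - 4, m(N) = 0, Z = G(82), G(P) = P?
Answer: -4509340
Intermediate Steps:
Z = 82
B(E) = 138 (B(E) = 0*E + 138 = 0 + 138 = 138)
T(d) = -13 (T(d) = -9 - 4 = -13)
(Z + B(90))*(-20484 + T(204)) = (82 + 138)*(-20484 - 13) = 220*(-20497) = -4509340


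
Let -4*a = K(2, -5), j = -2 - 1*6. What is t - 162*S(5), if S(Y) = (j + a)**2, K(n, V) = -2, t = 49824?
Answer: 81423/2 ≈ 40712.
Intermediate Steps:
j = -8 (j = -2 - 6 = -8)
a = 1/2 (a = -1/4*(-2) = 1/2 ≈ 0.50000)
S(Y) = 225/4 (S(Y) = (-8 + 1/2)**2 = (-15/2)**2 = 225/4)
t - 162*S(5) = 49824 - 162*225/4 = 49824 - 1*18225/2 = 49824 - 18225/2 = 81423/2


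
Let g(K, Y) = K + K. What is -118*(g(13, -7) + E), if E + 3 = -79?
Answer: 6608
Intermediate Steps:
g(K, Y) = 2*K
E = -82 (E = -3 - 79 = -82)
-118*(g(13, -7) + E) = -118*(2*13 - 82) = -118*(26 - 82) = -118*(-56) = 6608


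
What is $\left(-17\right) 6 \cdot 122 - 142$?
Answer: $-12586$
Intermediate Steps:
$\left(-17\right) 6 \cdot 122 - 142 = \left(-102\right) 122 - 142 = -12444 - 142 = -12586$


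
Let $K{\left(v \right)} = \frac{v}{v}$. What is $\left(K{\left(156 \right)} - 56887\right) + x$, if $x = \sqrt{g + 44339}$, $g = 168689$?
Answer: $-56886 + 2 \sqrt{53257} \approx -56424.0$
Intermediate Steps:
$K{\left(v \right)} = 1$
$x = 2 \sqrt{53257}$ ($x = \sqrt{168689 + 44339} = \sqrt{213028} = 2 \sqrt{53257} \approx 461.55$)
$\left(K{\left(156 \right)} - 56887\right) + x = \left(1 - 56887\right) + 2 \sqrt{53257} = -56886 + 2 \sqrt{53257}$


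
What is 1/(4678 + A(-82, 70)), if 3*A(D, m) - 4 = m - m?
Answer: 3/14038 ≈ 0.00021371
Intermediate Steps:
A(D, m) = 4/3 (A(D, m) = 4/3 + (m - m)/3 = 4/3 + (⅓)*0 = 4/3 + 0 = 4/3)
1/(4678 + A(-82, 70)) = 1/(4678 + 4/3) = 1/(14038/3) = 3/14038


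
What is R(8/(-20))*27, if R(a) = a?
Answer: -54/5 ≈ -10.800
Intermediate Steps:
R(8/(-20))*27 = (8/(-20))*27 = (8*(-1/20))*27 = -2/5*27 = -54/5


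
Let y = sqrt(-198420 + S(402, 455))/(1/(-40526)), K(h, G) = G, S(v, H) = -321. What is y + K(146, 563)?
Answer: 563 - 40526*I*sqrt(198741) ≈ 563.0 - 1.8067e+7*I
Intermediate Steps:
y = -40526*I*sqrt(198741) (y = sqrt(-198420 - 321)/(1/(-40526)) = sqrt(-198741)/(-1/40526) = (I*sqrt(198741))*(-40526) = -40526*I*sqrt(198741) ≈ -1.8067e+7*I)
y + K(146, 563) = -40526*I*sqrt(198741) + 563 = 563 - 40526*I*sqrt(198741)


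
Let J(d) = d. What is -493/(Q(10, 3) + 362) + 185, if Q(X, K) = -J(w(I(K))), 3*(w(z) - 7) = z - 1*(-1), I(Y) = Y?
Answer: 194806/1061 ≈ 183.61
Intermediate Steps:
w(z) = 22/3 + z/3 (w(z) = 7 + (z - 1*(-1))/3 = 7 + (z + 1)/3 = 7 + (1 + z)/3 = 7 + (1/3 + z/3) = 22/3 + z/3)
Q(X, K) = -22/3 - K/3 (Q(X, K) = -(22/3 + K/3) = -22/3 - K/3)
-493/(Q(10, 3) + 362) + 185 = -493/((-22/3 - 1/3*3) + 362) + 185 = -493/((-22/3 - 1) + 362) + 185 = -493/(-25/3 + 362) + 185 = -493/1061/3 + 185 = -493*3/1061 + 185 = -1479/1061 + 185 = 194806/1061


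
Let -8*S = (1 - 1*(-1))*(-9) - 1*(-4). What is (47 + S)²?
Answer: 38025/16 ≈ 2376.6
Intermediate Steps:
S = 7/4 (S = -((1 - 1*(-1))*(-9) - 1*(-4))/8 = -((1 + 1)*(-9) + 4)/8 = -(2*(-9) + 4)/8 = -(-18 + 4)/8 = -⅛*(-14) = 7/4 ≈ 1.7500)
(47 + S)² = (47 + 7/4)² = (195/4)² = 38025/16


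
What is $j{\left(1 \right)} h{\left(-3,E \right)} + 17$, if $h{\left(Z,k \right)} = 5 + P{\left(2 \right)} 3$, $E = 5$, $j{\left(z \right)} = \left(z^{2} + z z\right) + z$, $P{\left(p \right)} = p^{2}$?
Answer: $68$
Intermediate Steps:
$j{\left(z \right)} = z + 2 z^{2}$ ($j{\left(z \right)} = \left(z^{2} + z^{2}\right) + z = 2 z^{2} + z = z + 2 z^{2}$)
$h{\left(Z,k \right)} = 17$ ($h{\left(Z,k \right)} = 5 + 2^{2} \cdot 3 = 5 + 4 \cdot 3 = 5 + 12 = 17$)
$j{\left(1 \right)} h{\left(-3,E \right)} + 17 = 1 \left(1 + 2 \cdot 1\right) 17 + 17 = 1 \left(1 + 2\right) 17 + 17 = 1 \cdot 3 \cdot 17 + 17 = 3 \cdot 17 + 17 = 51 + 17 = 68$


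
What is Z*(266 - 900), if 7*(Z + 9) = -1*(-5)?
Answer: 36772/7 ≈ 5253.1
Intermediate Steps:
Z = -58/7 (Z = -9 + (-1*(-5))/7 = -9 + (⅐)*5 = -9 + 5/7 = -58/7 ≈ -8.2857)
Z*(266 - 900) = -58*(266 - 900)/7 = -58/7*(-634) = 36772/7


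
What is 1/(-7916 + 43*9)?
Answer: -1/7529 ≈ -0.00013282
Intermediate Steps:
1/(-7916 + 43*9) = 1/(-7916 + 387) = 1/(-7529) = -1/7529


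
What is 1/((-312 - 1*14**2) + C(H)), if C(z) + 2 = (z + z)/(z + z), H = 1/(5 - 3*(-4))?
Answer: -1/509 ≈ -0.0019646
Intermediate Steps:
H = 1/17 (H = 1/(5 + 12) = 1/17 ≈ 0.058824)
C(z) = -1 (C(z) = -2 + (z + z)/(z + z) = -2 + (2*z)/((2*z)) = -2 + (2*z)*(1/(2*z)) = -2 + 1 = -1)
1/((-312 - 1*14**2) + C(H)) = 1/((-312 - 1*14**2) - 1) = 1/((-312 - 1*196) - 1) = 1/((-312 - 196) - 1) = 1/(-508 - 1) = 1/(-509) = -1/509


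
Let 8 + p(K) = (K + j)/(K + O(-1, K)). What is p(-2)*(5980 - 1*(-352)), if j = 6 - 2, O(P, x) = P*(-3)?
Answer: -37992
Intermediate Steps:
O(P, x) = -3*P
j = 4
p(K) = -8 + (4 + K)/(3 + K) (p(K) = -8 + (K + 4)/(K - 3*(-1)) = -8 + (4 + K)/(K + 3) = -8 + (4 + K)/(3 + K))
p(-2)*(5980 - 1*(-352)) = ((-20 - 7*(-2))/(3 - 2))*(5980 - 1*(-352)) = ((-20 + 14)/1)*(5980 + 352) = (1*(-6))*6332 = -6*6332 = -37992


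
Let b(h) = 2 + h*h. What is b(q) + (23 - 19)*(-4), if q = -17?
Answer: 275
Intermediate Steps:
b(h) = 2 + h²
b(q) + (23 - 19)*(-4) = (2 + (-17)²) + (23 - 19)*(-4) = (2 + 289) + 4*(-4) = 291 - 16 = 275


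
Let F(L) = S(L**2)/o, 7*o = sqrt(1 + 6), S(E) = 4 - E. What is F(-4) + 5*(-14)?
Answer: -70 - 12*sqrt(7) ≈ -101.75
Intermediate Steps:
o = sqrt(7)/7 (o = sqrt(1 + 6)/7 = sqrt(7)/7 ≈ 0.37796)
F(L) = sqrt(7)*(4 - L**2) (F(L) = (4 - L**2)/((sqrt(7)/7)) = (4 - L**2)*sqrt(7) = sqrt(7)*(4 - L**2))
F(-4) + 5*(-14) = sqrt(7)*(4 - 1*(-4)**2) + 5*(-14) = sqrt(7)*(4 - 1*16) - 70 = sqrt(7)*(4 - 16) - 70 = sqrt(7)*(-12) - 70 = -12*sqrt(7) - 70 = -70 - 12*sqrt(7)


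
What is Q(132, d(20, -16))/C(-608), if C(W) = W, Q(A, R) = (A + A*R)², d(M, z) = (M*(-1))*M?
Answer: -9124731/2 ≈ -4.5624e+6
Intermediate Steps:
d(M, z) = -M² (d(M, z) = (-M)*M = -M²)
Q(132, d(20, -16))/C(-608) = (132²*(1 - 1*20²)²)/(-608) = (17424*(1 - 1*400)²)*(-1/608) = (17424*(1 - 400)²)*(-1/608) = (17424*(-399)²)*(-1/608) = (17424*159201)*(-1/608) = 2773918224*(-1/608) = -9124731/2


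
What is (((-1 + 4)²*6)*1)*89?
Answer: 4806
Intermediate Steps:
(((-1 + 4)²*6)*1)*89 = ((3²*6)*1)*89 = ((9*6)*1)*89 = (54*1)*89 = 54*89 = 4806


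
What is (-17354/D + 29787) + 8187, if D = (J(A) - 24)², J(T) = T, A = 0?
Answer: 10927835/288 ≈ 37944.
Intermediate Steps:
D = 576 (D = (0 - 24)² = (-24)² = 576)
(-17354/D + 29787) + 8187 = (-17354/576 + 29787) + 8187 = (-17354*1/576 + 29787) + 8187 = (-8677/288 + 29787) + 8187 = 8569979/288 + 8187 = 10927835/288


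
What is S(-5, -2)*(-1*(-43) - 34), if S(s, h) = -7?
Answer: -63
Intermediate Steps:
S(-5, -2)*(-1*(-43) - 34) = -7*(-1*(-43) - 34) = -7*(43 - 34) = -7*9 = -63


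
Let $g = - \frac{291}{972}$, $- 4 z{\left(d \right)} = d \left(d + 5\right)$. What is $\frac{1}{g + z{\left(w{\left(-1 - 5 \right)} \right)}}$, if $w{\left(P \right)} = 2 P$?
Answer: $- \frac{324}{6901} \approx -0.04695$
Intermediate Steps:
$z{\left(d \right)} = - \frac{d \left(5 + d\right)}{4}$ ($z{\left(d \right)} = - \frac{d \left(d + 5\right)}{4} = - \frac{d \left(5 + d\right)}{4}$)
$g = - \frac{97}{324}$ ($g = \left(-291\right) \frac{1}{972} = - \frac{97}{324} \approx -0.29938$)
$\frac{1}{g + z{\left(w{\left(-1 - 5 \right)} \right)}} = \frac{1}{- \frac{97}{324} - \frac{2 \left(-1 - 5\right) \left(5 + 2 \left(-1 - 5\right)\right)}{4}} = \frac{1}{- \frac{97}{324} - \frac{2 \left(-6\right) \left(5 + 2 \left(-6\right)\right)}{4}} = \frac{1}{- \frac{97}{324} - - 3 \left(5 - 12\right)} = \frac{1}{- \frac{97}{324} - \left(-3\right) \left(-7\right)} = \frac{1}{- \frac{97}{324} - 21} = \frac{1}{- \frac{6901}{324}} = - \frac{324}{6901}$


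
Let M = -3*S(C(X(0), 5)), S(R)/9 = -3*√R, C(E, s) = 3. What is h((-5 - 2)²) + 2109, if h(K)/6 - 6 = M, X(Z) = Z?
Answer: 2145 + 486*√3 ≈ 2986.8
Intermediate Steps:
S(R) = -27*√R (S(R) = 9*(-3*√R) = -27*√R)
M = 81*√3 (M = -(-81)*√3 = 81*√3 ≈ 140.30)
h(K) = 36 + 486*√3 (h(K) = 36 + 6*(81*√3) = 36 + 486*√3)
h((-5 - 2)²) + 2109 = (36 + 486*√3) + 2109 = 2145 + 486*√3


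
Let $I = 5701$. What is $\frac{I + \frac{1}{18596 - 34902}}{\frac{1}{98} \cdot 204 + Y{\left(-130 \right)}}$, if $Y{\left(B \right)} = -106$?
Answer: $- \frac{4555064745}{83030152} \approx -54.86$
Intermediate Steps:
$\frac{I + \frac{1}{18596 - 34902}}{\frac{1}{98} \cdot 204 + Y{\left(-130 \right)}} = \frac{5701 + \frac{1}{18596 - 34902}}{\frac{1}{98} \cdot 204 - 106} = \frac{5701 + \frac{1}{-16306}}{\frac{1}{98} \cdot 204 - 106} = \frac{5701 - \frac{1}{16306}}{\frac{102}{49} - 106} = \frac{92960505}{16306 \left(- \frac{5092}{49}\right)} = \frac{92960505}{16306} \left(- \frac{49}{5092}\right) = - \frac{4555064745}{83030152}$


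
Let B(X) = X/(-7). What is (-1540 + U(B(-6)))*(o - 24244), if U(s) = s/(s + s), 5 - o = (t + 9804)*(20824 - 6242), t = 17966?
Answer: 1246891480941/2 ≈ 6.2345e+11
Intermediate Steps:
B(X) = -X/7 (B(X) = X*(-⅐) = -X/7)
o = -404942135 (o = 5 - (17966 + 9804)*(20824 - 6242) = 5 - 27770*14582 = 5 - 1*404942140 = 5 - 404942140 = -404942135)
U(s) = ½ (U(s) = s/((2*s)) = s*(1/(2*s)) = ½)
(-1540 + U(B(-6)))*(o - 24244) = (-1540 + ½)*(-404942135 - 24244) = -3079/2*(-404966379) = 1246891480941/2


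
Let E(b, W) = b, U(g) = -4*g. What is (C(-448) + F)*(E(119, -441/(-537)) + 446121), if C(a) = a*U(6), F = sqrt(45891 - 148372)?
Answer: 4797972480 + 446240*I*sqrt(102481) ≈ 4.798e+9 + 1.4285e+8*I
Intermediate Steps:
F = I*sqrt(102481) (F = sqrt(-102481) = I*sqrt(102481) ≈ 320.13*I)
C(a) = -24*a (C(a) = a*(-4*6) = a*(-24) = -24*a)
(C(-448) + F)*(E(119, -441/(-537)) + 446121) = (-24*(-448) + I*sqrt(102481))*(119 + 446121) = (10752 + I*sqrt(102481))*446240 = 4797972480 + 446240*I*sqrt(102481)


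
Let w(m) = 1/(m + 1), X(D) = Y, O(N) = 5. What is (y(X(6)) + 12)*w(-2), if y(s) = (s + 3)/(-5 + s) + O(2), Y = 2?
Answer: -46/3 ≈ -15.333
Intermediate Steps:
X(D) = 2
w(m) = 1/(1 + m)
y(s) = 5 + (3 + s)/(-5 + s) (y(s) = (s + 3)/(-5 + s) + 5 = (3 + s)/(-5 + s) + 5 = 5 + (3 + s)/(-5 + s))
(y(X(6)) + 12)*w(-2) = (2*(-11 + 3*2)/(-5 + 2) + 12)/(1 - 2) = (2*(-11 + 6)/(-3) + 12)/(-1) = (2*(-⅓)*(-5) + 12)*(-1) = (10/3 + 12)*(-1) = (46/3)*(-1) = -46/3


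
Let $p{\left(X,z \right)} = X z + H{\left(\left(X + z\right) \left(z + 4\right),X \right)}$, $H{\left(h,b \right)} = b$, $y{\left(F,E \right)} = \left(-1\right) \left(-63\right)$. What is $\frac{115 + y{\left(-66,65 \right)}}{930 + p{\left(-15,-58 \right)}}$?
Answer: $\frac{178}{1785} \approx 0.09972$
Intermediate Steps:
$y{\left(F,E \right)} = 63$
$p{\left(X,z \right)} = X + X z$ ($p{\left(X,z \right)} = X z + X = X + X z$)
$\frac{115 + y{\left(-66,65 \right)}}{930 + p{\left(-15,-58 \right)}} = \frac{115 + 63}{930 - 15 \left(1 - 58\right)} = \frac{178}{930 - -855} = \frac{178}{930 + 855} = \frac{178}{1785}$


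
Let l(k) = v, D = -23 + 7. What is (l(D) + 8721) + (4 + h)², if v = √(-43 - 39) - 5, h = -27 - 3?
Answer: 9392 + I*√82 ≈ 9392.0 + 9.0554*I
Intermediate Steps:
h = -30
D = -16
v = -5 + I*√82 (v = √(-82) - 5 = I*√82 - 5 = -5 + I*√82 ≈ -5.0 + 9.0554*I)
l(k) = -5 + I*√82
(l(D) + 8721) + (4 + h)² = ((-5 + I*√82) + 8721) + (4 - 30)² = (8716 + I*√82) + (-26)² = (8716 + I*√82) + 676 = 9392 + I*√82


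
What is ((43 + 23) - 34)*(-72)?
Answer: -2304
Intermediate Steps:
((43 + 23) - 34)*(-72) = (66 - 34)*(-72) = 32*(-72) = -2304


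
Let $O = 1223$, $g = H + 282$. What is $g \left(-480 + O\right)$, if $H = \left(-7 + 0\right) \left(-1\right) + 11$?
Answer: $222900$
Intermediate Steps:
$H = 18$ ($H = \left(-7\right) \left(-1\right) + 11 = 7 + 11 = 18$)
$g = 300$ ($g = 18 + 282 = 300$)
$g \left(-480 + O\right) = 300 \left(-480 + 1223\right) = 300 \cdot 743 = 222900$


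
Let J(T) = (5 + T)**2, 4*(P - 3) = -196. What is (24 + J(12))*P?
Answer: -14398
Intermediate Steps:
P = -46 (P = 3 + (1/4)*(-196) = 3 - 49 = -46)
(24 + J(12))*P = (24 + (5 + 12)**2)*(-46) = (24 + 17**2)*(-46) = (24 + 289)*(-46) = 313*(-46) = -14398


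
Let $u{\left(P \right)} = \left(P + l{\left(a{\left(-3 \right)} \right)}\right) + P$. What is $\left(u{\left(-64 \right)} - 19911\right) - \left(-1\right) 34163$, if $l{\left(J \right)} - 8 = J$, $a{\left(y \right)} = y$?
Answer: $14129$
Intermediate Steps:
$l{\left(J \right)} = 8 + J$
$u{\left(P \right)} = 5 + 2 P$ ($u{\left(P \right)} = \left(P + \left(8 - 3\right)\right) + P = \left(P + 5\right) + P = \left(5 + P\right) + P = 5 + 2 P$)
$\left(u{\left(-64 \right)} - 19911\right) - \left(-1\right) 34163 = \left(\left(5 + 2 \left(-64\right)\right) - 19911\right) - \left(-1\right) 34163 = \left(\left(5 - 128\right) - 19911\right) - -34163 = \left(-123 - 19911\right) + 34163 = -20034 + 34163 = 14129$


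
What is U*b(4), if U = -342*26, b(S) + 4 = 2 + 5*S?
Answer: -160056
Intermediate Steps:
b(S) = -2 + 5*S (b(S) = -4 + (2 + 5*S) = -2 + 5*S)
U = -8892
U*b(4) = -8892*(-2 + 5*4) = -8892*(-2 + 20) = -8892*18 = -160056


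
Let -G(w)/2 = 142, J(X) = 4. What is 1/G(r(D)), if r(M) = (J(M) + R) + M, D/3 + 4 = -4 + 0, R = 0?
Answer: -1/284 ≈ -0.0035211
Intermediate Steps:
D = -24 (D = -12 + 3*(-4 + 0) = -12 + 3*(-4) = -12 - 12 = -24)
r(M) = 4 + M (r(M) = (4 + 0) + M = 4 + M)
G(w) = -284 (G(w) = -2*142 = -284)
1/G(r(D)) = 1/(-284) = -1/284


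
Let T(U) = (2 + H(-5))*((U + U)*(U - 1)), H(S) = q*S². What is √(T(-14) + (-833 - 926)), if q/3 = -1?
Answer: I*√32419 ≈ 180.05*I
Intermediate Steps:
q = -3 (q = 3*(-1) = -3)
H(S) = -3*S²
T(U) = -146*U*(-1 + U) (T(U) = (2 - 3*(-5)²)*((U + U)*(U - 1)) = (2 - 3*25)*((2*U)*(-1 + U)) = (2 - 75)*(2*U*(-1 + U)) = -146*U*(-1 + U))
√(T(-14) + (-833 - 926)) = √(146*(-14)*(1 - 1*(-14)) + (-833 - 926)) = √(146*(-14)*(1 + 14) - 1759) = √(146*(-14)*15 - 1759) = √(-30660 - 1759) = √(-32419) = I*√32419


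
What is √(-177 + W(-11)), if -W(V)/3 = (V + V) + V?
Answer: I*√78 ≈ 8.8318*I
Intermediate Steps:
W(V) = -9*V (W(V) = -3*((V + V) + V) = -3*(2*V + V) = -9*V)
√(-177 + W(-11)) = √(-177 - 9*(-11)) = √(-177 + 99) = √(-78) = I*√78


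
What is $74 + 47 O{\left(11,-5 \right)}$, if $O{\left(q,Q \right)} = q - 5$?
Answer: $356$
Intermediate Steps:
$O{\left(q,Q \right)} = -5 + q$
$74 + 47 O{\left(11,-5 \right)} = 74 + 47 \left(-5 + 11\right) = 74 + 47 \cdot 6 = 74 + 282 = 356$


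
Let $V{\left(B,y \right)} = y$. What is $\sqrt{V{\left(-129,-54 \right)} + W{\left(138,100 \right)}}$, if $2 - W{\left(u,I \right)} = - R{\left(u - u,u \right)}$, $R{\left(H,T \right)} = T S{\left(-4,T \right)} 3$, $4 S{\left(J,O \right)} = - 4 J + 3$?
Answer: $\frac{\sqrt{7658}}{2} \approx 43.755$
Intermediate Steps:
$S{\left(J,O \right)} = \frac{3}{4} - J$ ($S{\left(J,O \right)} = \frac{- 4 J + 3}{4} = \frac{3 - 4 J}{4} = \frac{3}{4} - J$)
$R{\left(H,T \right)} = \frac{57 T}{4}$ ($R{\left(H,T \right)} = T \left(\frac{3}{4} - -4\right) 3 = T \left(\frac{3}{4} + 4\right) 3 = T \frac{19}{4} \cdot 3 = \frac{19 T}{4} \cdot 3 = \frac{57 T}{4}$)
$W{\left(u,I \right)} = 2 + \frac{57 u}{4}$ ($W{\left(u,I \right)} = 2 - - \frac{57 u}{4} = 2 + \frac{57 u}{4}$)
$\sqrt{V{\left(-129,-54 \right)} + W{\left(138,100 \right)}} = \sqrt{-54 + \left(2 + \frac{57}{4} \cdot 138\right)} = \sqrt{-54 + \left(2 + \frac{3933}{2}\right)} = \sqrt{-54 + \frac{3937}{2}} = \sqrt{\frac{3829}{2}} = \frac{\sqrt{7658}}{2}$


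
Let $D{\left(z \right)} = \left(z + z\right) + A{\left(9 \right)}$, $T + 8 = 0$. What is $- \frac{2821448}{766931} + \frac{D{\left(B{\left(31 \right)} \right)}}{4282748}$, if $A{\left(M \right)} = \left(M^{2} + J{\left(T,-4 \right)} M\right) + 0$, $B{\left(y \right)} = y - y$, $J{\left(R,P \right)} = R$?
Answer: $- \frac{12083543876725}{3284572206388} \approx -3.6789$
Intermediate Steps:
$T = -8$ ($T = -8 + 0 = -8$)
$B{\left(y \right)} = 0$
$A{\left(M \right)} = M^{2} - 8 M$ ($A{\left(M \right)} = \left(M^{2} - 8 M\right) + 0 = M^{2} - 8 M$)
$D{\left(z \right)} = 9 + 2 z$ ($D{\left(z \right)} = \left(z + z\right) + 9 \left(-8 + 9\right) = 2 z + 9 \cdot 1 = 2 z + 9 = 9 + 2 z$)
$- \frac{2821448}{766931} + \frac{D{\left(B{\left(31 \right)} \right)}}{4282748} = - \frac{2821448}{766931} + \frac{9 + 2 \cdot 0}{4282748} = \left(-2821448\right) \frac{1}{766931} + \left(9 + 0\right) \frac{1}{4282748} = - \frac{2821448}{766931} + 9 \cdot \frac{1}{4282748} = - \frac{2821448}{766931} + \frac{9}{4282748} = - \frac{12083543876725}{3284572206388}$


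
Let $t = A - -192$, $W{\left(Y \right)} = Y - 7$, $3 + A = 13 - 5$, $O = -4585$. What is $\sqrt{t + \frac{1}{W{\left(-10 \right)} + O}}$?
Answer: $\frac{17 \sqrt{14436474}}{4602} \approx 14.036$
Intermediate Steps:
$A = 5$ ($A = -3 + \left(13 - 5\right) = -3 + 8 = 5$)
$W{\left(Y \right)} = -7 + Y$
$t = 197$ ($t = 5 - -192 = 5 + 192 = 197$)
$\sqrt{t + \frac{1}{W{\left(-10 \right)} + O}} = \sqrt{197 + \frac{1}{\left(-7 - 10\right) - 4585}} = \sqrt{197 + \frac{1}{-17 - 4585}} = \sqrt{197 + \frac{1}{-4602}} = \sqrt{197 - \frac{1}{4602}} = \sqrt{\frac{906593}{4602}} = \frac{17 \sqrt{14436474}}{4602}$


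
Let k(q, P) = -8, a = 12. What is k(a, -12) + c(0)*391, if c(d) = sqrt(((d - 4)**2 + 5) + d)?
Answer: -8 + 391*sqrt(21) ≈ 1783.8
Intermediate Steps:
c(d) = sqrt(5 + d + (-4 + d)**2) (c(d) = sqrt(((-4 + d)**2 + 5) + d) = sqrt((5 + (-4 + d)**2) + d) = sqrt(5 + d + (-4 + d)**2))
k(a, -12) + c(0)*391 = -8 + sqrt(5 + 0 + (-4 + 0)**2)*391 = -8 + sqrt(5 + 0 + (-4)**2)*391 = -8 + sqrt(5 + 0 + 16)*391 = -8 + sqrt(21)*391 = -8 + 391*sqrt(21)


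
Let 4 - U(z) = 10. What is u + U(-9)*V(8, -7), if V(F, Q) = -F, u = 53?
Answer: 101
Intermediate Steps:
U(z) = -6 (U(z) = 4 - 1*10 = 4 - 10 = -6)
u + U(-9)*V(8, -7) = 53 - (-6)*8 = 53 - 6*(-8) = 53 + 48 = 101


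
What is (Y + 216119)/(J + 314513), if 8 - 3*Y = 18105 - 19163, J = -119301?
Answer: 649423/585636 ≈ 1.1089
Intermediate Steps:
Y = 1066/3 (Y = 8/3 - (18105 - 19163)/3 = 8/3 - ⅓*(-1058) = 8/3 + 1058/3 = 1066/3 ≈ 355.33)
(Y + 216119)/(J + 314513) = (1066/3 + 216119)/(-119301 + 314513) = (649423/3)/195212 = (649423/3)*(1/195212) = 649423/585636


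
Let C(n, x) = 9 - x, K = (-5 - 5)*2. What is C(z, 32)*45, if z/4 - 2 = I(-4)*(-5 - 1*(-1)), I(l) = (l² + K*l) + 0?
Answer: -1035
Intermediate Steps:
K = -20 (K = -10*2 = -20)
I(l) = l² - 20*l (I(l) = (l² - 20*l) + 0 = l² - 20*l)
z = -1528 (z = 8 + 4*((-4*(-20 - 4))*(-5 - 1*(-1))) = 8 + 4*((-4*(-24))*(-5 + 1)) = 8 + 4*(96*(-4)) = 8 + 4*(-384) = 8 - 1536 = -1528)
C(z, 32)*45 = (9 - 1*32)*45 = (9 - 32)*45 = -23*45 = -1035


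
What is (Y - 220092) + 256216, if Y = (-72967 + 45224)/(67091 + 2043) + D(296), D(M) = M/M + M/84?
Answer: 52451314063/1451814 ≈ 36128.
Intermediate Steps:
D(M) = 1 + M/84 (D(M) = 1 + M*(1/84) = 1 + M/84)
Y = 5985127/1451814 (Y = (-72967 + 45224)/(67091 + 2043) + (1 + (1/84)*296) = -27743/69134 + (1 + 74/21) = -27743*1/69134 + 95/21 = -27743/69134 + 95/21 = 5985127/1451814 ≈ 4.1225)
(Y - 220092) + 256216 = (5985127/1451814 - 220092) + 256216 = -319526661761/1451814 + 256216 = 52451314063/1451814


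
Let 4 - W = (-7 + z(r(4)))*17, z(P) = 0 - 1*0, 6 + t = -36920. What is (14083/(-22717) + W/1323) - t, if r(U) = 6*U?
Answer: 369926663216/10018197 ≈ 36926.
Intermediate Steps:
t = -36926 (t = -6 - 36920 = -36926)
z(P) = 0 (z(P) = 0 + 0 = 0)
W = 123 (W = 4 - (-7 + 0)*17 = 4 - (-7)*17 = 4 - 1*(-119) = 4 + 119 = 123)
(14083/(-22717) + W/1323) - t = (14083/(-22717) + 123/1323) - 1*(-36926) = (14083*(-1/22717) + 123*(1/1323)) + 36926 = (-14083/22717 + 41/441) + 36926 = -5279206/10018197 + 36926 = 369926663216/10018197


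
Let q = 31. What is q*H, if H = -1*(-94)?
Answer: 2914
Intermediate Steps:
H = 94
q*H = 31*94 = 2914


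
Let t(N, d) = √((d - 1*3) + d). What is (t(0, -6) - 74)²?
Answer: (74 - I*√15)² ≈ 5461.0 - 573.2*I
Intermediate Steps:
t(N, d) = √(-3 + 2*d) (t(N, d) = √((d - 3) + d) = √((-3 + d) + d) = √(-3 + 2*d))
(t(0, -6) - 74)² = (√(-3 + 2*(-6)) - 74)² = (√(-3 - 12) - 74)² = (√(-15) - 74)² = (I*√15 - 74)² = (-74 + I*√15)²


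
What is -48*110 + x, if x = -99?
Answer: -5379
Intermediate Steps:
-48*110 + x = -48*110 - 99 = -5280 - 99 = -5379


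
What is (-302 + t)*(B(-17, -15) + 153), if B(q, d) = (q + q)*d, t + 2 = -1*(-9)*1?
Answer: -195585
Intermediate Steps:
t = 7 (t = -2 - 1*(-9)*1 = -2 + 9*1 = -2 + 9 = 7)
B(q, d) = 2*d*q (B(q, d) = (2*q)*d = 2*d*q)
(-302 + t)*(B(-17, -15) + 153) = (-302 + 7)*(2*(-15)*(-17) + 153) = -295*(510 + 153) = -295*663 = -195585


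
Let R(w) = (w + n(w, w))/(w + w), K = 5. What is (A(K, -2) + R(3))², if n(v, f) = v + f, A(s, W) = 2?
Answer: 49/4 ≈ 12.250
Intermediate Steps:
n(v, f) = f + v
R(w) = 3/2 (R(w) = (w + (w + w))/(w + w) = (w + 2*w)/((2*w)) = (3*w)*(1/(2*w)) = 3/2)
(A(K, -2) + R(3))² = (2 + 3/2)² = (7/2)² = 49/4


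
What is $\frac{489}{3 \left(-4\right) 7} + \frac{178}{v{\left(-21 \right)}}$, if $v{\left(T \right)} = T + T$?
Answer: $- \frac{845}{84} \approx -10.06$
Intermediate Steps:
$v{\left(T \right)} = 2 T$
$\frac{489}{3 \left(-4\right) 7} + \frac{178}{v{\left(-21 \right)}} = \frac{489}{3 \left(-4\right) 7} + \frac{178}{2 \left(-21\right)} = \frac{489}{\left(-12\right) 7} + \frac{178}{-42} = \frac{489}{-84} + 178 \left(- \frac{1}{42}\right) = 489 \left(- \frac{1}{84}\right) - \frac{89}{21} = - \frac{163}{28} - \frac{89}{21} = - \frac{845}{84}$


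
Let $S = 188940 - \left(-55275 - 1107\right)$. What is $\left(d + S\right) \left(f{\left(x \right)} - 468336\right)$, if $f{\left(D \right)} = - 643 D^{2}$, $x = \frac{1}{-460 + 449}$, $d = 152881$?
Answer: $- \frac{22565884869697}{121} \approx -1.865 \cdot 10^{11}$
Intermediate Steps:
$x = - \frac{1}{11}$ ($x = \frac{1}{-11} = - \frac{1}{11} \approx -0.090909$)
$S = 245322$ ($S = 188940 - -56382 = 188940 + 56382 = 245322$)
$\left(d + S\right) \left(f{\left(x \right)} - 468336\right) = \left(152881 + 245322\right) \left(- 643 \left(- \frac{1}{11}\right)^{2} - 468336\right) = 398203 \left(\left(-643\right) \frac{1}{121} - 468336\right) = 398203 \left(- \frac{643}{121} - 468336\right) = 398203 \left(- \frac{56669299}{121}\right) = - \frac{22565884869697}{121}$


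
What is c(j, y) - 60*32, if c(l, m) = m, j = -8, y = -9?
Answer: -1929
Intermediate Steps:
c(j, y) - 60*32 = -9 - 60*32 = -9 - 1920 = -1929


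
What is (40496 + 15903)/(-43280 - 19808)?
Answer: -56399/63088 ≈ -0.89397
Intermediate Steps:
(40496 + 15903)/(-43280 - 19808) = 56399/(-63088) = 56399*(-1/63088) = -56399/63088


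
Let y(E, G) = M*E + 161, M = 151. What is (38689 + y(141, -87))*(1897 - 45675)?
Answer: -2632852698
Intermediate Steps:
y(E, G) = 161 + 151*E (y(E, G) = 151*E + 161 = 161 + 151*E)
(38689 + y(141, -87))*(1897 - 45675) = (38689 + (161 + 151*141))*(1897 - 45675) = (38689 + (161 + 21291))*(-43778) = (38689 + 21452)*(-43778) = 60141*(-43778) = -2632852698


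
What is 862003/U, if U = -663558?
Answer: -862003/663558 ≈ -1.2991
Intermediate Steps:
862003/U = 862003/(-663558) = 862003*(-1/663558) = -862003/663558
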